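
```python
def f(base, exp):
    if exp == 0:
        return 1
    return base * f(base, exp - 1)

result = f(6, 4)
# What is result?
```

f(6, 4) = 6 * 6 * 6 * 6 = 1296

Answer: 1296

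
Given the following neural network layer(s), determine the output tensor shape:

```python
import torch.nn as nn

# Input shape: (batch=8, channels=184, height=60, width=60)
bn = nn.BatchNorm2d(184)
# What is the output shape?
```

Input: (8, 184, 60, 60) -> Output: (8, 184, 60, 60)

Answer: (8, 184, 60, 60)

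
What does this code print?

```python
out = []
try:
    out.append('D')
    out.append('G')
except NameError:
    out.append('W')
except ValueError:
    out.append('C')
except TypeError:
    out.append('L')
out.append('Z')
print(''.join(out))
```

Execution trace: 'D' (try body) → 'G' (try body, no exception) → 'Z' (after the try/except). Output: DGZ

Answer: DGZ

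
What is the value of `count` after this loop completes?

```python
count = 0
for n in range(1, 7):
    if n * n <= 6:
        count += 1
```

Count numbers where n² ≤ 6
`count` takes the values: 0 → 1 → 2

Answer: 2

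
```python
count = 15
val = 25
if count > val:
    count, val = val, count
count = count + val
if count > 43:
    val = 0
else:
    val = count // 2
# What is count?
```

Trace:
`count = 15` → count = 15
`val = 25` → val = 25
`if count > val: ...` → count > val is False → no variable changes
`count = count + val` → count = 40
`if count > 43: ...` → count > 43 is False, take else branch → val = 20
So count = 40

Answer: 40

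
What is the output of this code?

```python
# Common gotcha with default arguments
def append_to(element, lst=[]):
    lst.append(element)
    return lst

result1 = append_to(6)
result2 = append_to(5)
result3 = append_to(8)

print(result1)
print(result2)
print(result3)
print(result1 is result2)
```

Key concept: mutable default argument gotcha.
Step by step:
`result1 = append_to(6)` → result1 = [6]
`result2 = append_to(5)` → result1 = [6, 5] (same object as result2); result2 = [6, 5] (same object as result1)
`result3 = append_to(8)` → result1 = [6, 5, 8] (same object as result2, result3); result2 = [6, 5, 8] (same object as result1, result3); result3 = [6, 5, 8] (same object as result1, result2)
`print(result1)` → prints [6, 5, 8]
`print(result2)` → prints [6, 5, 8]
`print(result3)` → prints [6, 5, 8]
`print(result1 is result2)` → prints True

Answer:
[6, 5, 8]
[6, 5, 8]
[6, 5, 8]
True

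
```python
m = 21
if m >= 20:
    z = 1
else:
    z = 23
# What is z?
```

Trace:
`m = 21` → m = 21
`if m >= 20: ...` → m >= 20 is True → z = 1
So z = 1

Answer: 1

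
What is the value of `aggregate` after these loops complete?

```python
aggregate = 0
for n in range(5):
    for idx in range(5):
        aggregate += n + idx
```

Sum of all n+idx for n,idx in 5x5
`aggregate` takes the values: 0 → 1 → 3 → 6 → 10 → 11 → 13 → 16 → 20 → 25 → 27 → 30 → 34 → 39 → 45 → 48 → 52 → 57 → 63 → 70 → 74 → 79 → 85 → 92 → 100

Answer: 100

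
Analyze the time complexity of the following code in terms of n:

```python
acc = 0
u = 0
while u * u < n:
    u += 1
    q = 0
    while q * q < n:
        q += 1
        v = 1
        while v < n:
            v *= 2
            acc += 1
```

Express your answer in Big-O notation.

Each loop level contributes: √n × √n × log n. Multiplying the contributions gives O(n log n).

Answer: O(n log n)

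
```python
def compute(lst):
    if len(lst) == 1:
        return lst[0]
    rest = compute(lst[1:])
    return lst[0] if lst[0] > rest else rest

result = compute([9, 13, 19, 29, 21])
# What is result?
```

Recursive max over [9, 13, 19, 29, 21] = 29

Answer: 29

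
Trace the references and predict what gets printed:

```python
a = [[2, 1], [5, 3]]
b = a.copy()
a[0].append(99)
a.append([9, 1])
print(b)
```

Key concept: shallow copy with nested lists.
Step by step:
`a = [[2, 1], [5, 3]]` → a = [[2, 1], [5, 3]]
`b = a.copy()` → b = [[2, 1], [5, 3]]
`a[0].append(99)` → a = [[2, 1, 99], [5, 3]]; b = [[2, 1, 99], [5, 3]]
`a.append([9, 1])` → a = [[2, 1, 99], [5, 3], [9, 1]]
`print(b)` → prints [[2, 1, 99], [5, 3]]

Answer: [[2, 1, 99], [5, 3]]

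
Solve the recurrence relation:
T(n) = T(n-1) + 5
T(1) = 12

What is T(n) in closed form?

Unrolling: T(n) = T(1) + 5·(n-1) = 12 + 5(n-1) = 5n + 7.

Answer: T(n) = 5n + 7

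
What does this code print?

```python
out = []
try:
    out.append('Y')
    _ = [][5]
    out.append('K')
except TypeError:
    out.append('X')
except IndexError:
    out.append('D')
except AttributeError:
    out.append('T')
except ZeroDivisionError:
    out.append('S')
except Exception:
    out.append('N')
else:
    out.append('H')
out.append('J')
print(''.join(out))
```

Execution trace: 'Y' (try body) → 'D' (except IndexError) → 'J' (after the try/except). Output: YDJ

Answer: YDJ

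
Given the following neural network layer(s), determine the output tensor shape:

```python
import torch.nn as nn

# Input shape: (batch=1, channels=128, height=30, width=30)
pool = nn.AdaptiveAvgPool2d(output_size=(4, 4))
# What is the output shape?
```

Input: (1, 128, 30, 30) -> Output: (1, 128, 4, 4)

Answer: (1, 128, 4, 4)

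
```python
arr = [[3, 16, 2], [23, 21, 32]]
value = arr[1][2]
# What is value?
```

Trace:
`arr = [[3, 16, 2], [23, 21, 32]]` → arr = [[3, 16, 2], [23, 21, 32]]
`value = arr[1][2]` → value = 32
So value = 32

Answer: 32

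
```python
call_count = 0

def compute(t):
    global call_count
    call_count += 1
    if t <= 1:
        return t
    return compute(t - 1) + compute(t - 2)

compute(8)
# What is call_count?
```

Calls(t) = 1 + Calls(t-1) + Calls(t-2); Calls(0)=Calls(1)=1. For t=8 this gives 67.

Answer: 67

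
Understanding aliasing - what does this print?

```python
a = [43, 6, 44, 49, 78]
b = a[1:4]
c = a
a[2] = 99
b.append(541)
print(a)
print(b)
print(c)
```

Key concept: slice vs alias.
Step by step:
`a = [43, 6, 44, 49, 78]` → a = [43, 6, 44, 49, 78]
`b = a[1:4]` → b = [6, 44, 49]
`c = a` → c = [43, 6, 44, 49, 78] (same object as a)
`a[2] = 99` → a = [43, 6, 99, 49, 78] (same object as c); c = [43, 6, 99, 49, 78] (same object as a)
`b.append(541)` → b = [6, 44, 49, 541]
`print(a)` → prints [43, 6, 99, 49, 78]
`print(b)` → prints [6, 44, 49, 541]
`print(c)` → prints [43, 6, 99, 49, 78]

Answer:
[43, 6, 99, 49, 78]
[6, 44, 49, 541]
[43, 6, 99, 49, 78]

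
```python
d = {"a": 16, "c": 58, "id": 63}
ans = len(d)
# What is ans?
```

Trace:
`d = {"a": 16, "c": 58, "id": 63}` → d = {'a': 16, 'c': 58, 'id': 63}
`ans = len(d)` → ans = 3
So ans = 3

Answer: 3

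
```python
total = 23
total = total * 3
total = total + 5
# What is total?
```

Trace:
`total = 23` → total = 23
`total = total * 3` → total = 69
`total = total + 5` → total = 74
So total = 74

Answer: 74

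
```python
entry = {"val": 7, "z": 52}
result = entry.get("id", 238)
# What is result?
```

Trace:
`entry = {"val": 7, "z": 52}` → entry = {'val': 7, 'z': 52}
`result = entry.get("id", 238)` → result = 238
So result = 238

Answer: 238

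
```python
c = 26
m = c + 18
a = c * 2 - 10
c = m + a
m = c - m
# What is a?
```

Trace:
`c = 26` → c = 26
`m = c + 18` → m = 44
`a = c * 2 - 10` → a = 42
`c = m + a` → c = 86
`m = c - m` → m = 42
So a = 42

Answer: 42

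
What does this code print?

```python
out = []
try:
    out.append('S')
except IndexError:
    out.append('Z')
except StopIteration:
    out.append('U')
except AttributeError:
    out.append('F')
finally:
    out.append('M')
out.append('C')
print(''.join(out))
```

Execution trace: 'S' (try body, no exception) → 'M' (finally) → 'C' (after the try/except). Output: SMC

Answer: SMC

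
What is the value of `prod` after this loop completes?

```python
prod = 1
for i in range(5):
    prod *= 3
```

3^5 = 243
`prod` takes the values: 1 → 3 → 9 → 27 → 81 → 243

Answer: 243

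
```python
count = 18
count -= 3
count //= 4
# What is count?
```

Trace:
`count = 18` → count = 18
`count -= 3` → count = 15
`count //= 4` → count = 3
So count = 3

Answer: 3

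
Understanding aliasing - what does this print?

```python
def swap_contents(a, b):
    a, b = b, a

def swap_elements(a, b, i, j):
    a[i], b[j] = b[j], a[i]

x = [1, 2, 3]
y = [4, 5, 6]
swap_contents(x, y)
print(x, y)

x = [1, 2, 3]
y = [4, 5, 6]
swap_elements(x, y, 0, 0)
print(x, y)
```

Key concept: parameter rebinding vs mutation.
Step by step:
`x = [1, 2, 3]` → x = [1, 2, 3]
`y = [4, 5, 6]` → y = [4, 5, 6]
`swap_contents(x, y)` → no visible change to tracked variables
`print(x, y)` → prints [1, 2, 3] [4, 5, 6]
`x = [1, 2, 3]` → x = [1, 2, 3]
`y = [4, 5, 6]` → y = [4, 5, 6]
`swap_elements(x, y, 0, 0)` → x = [4, 2, 3]; y = [1, 5, 6]
`print(x, y)` → prints [4, 2, 3] [1, 5, 6]

Answer:
[1, 2, 3] [4, 5, 6]
[4, 2, 3] [1, 5, 6]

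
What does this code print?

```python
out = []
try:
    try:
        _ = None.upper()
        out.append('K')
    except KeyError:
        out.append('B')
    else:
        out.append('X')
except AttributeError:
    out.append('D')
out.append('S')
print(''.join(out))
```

Execution trace: 'D' (outer except AttributeError) → 'S' (after the try/except). Output: DS

Answer: DS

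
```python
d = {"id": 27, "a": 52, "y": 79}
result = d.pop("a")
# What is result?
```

Trace:
`d = {"id": 27, "a": 52, "y": 79}` → d = {'id': 27, 'a': 52, 'y': 79}
`result = d.pop("a")` → d = {'id': 27, 'y': 79}; result = 52
So result = 52

Answer: 52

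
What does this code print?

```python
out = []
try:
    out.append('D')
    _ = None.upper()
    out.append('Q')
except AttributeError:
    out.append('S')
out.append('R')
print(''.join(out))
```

Execution trace: 'D' (try body) → 'S' (except AttributeError) → 'R' (after the try/except). Output: DSR

Answer: DSR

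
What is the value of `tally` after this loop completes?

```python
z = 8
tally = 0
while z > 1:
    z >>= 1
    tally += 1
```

Count right shifts until 1
`tally` takes the values: 0 → 1 → 2 → 3

Answer: 3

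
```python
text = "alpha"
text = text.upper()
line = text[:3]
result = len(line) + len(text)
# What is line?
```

Trace:
`text = "alpha"` → text = 'alpha'
`text = text.upper()` → text = 'ALPHA'
`line = text[:3]` → line = 'ALP'
`result = len(line) + len(text)` → result = 8
So line = 'ALP'

Answer: 'ALP'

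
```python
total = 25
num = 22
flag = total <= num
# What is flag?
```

Trace:
`total = 25` → total = 25
`num = 22` → num = 22
`flag = total <= num` → flag = False
So flag = False

Answer: False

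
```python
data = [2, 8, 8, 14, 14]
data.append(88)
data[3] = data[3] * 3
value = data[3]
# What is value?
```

Trace:
`data = [2, 8, 8, 14, 14]` → data = [2, 8, 8, 14, 14]
`data.append(88)` → data = [2, 8, 8, 14, 14, 88]
`data[3] = data[3] * 3` → data = [2, 8, 8, 42, 14, 88]
`value = data[3]` → value = 42
So value = 42

Answer: 42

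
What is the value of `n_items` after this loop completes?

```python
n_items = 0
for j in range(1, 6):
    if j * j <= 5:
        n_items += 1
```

Count numbers where j² ≤ 5
`n_items` takes the values: 0 → 1 → 2

Answer: 2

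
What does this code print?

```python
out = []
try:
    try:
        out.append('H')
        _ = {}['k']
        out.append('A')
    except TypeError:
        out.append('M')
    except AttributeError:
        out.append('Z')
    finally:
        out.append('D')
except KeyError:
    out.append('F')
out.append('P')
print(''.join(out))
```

Execution trace: 'H' (inner try body) → 'D' (inner finally) → 'F' (outer except KeyError) → 'P' (after the try/except). Output: HDFP

Answer: HDFP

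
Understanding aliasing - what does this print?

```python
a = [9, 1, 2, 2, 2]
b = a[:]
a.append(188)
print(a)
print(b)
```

Key concept: slice [:] creates copy.
Step by step:
`a = [9, 1, 2, 2, 2]` → a = [9, 1, 2, 2, 2]
`b = a[:]` → b = [9, 1, 2, 2, 2]
`a.append(188)` → a = [9, 1, 2, 2, 2, 188]
`print(a)` → prints [9, 1, 2, 2, 2, 188]
`print(b)` → prints [9, 1, 2, 2, 2]

Answer:
[9, 1, 2, 2, 2, 188]
[9, 1, 2, 2, 2]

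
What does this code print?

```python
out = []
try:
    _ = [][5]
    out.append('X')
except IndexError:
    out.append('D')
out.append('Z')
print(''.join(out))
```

Execution trace: 'D' (except IndexError) → 'Z' (after the try/except). Output: DZ

Answer: DZ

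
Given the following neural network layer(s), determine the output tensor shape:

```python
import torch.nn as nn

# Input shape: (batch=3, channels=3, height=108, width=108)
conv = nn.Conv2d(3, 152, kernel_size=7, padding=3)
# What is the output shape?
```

Input: (3, 3, 108, 108) -> Output: (3, 152, 108, 108)

Answer: (3, 152, 108, 108)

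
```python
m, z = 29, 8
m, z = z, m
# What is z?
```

Trace:
`m, z = 29, 8` → m = 29; z = 8
`m, z = z, m` → m = 8; z = 29
So z = 29

Answer: 29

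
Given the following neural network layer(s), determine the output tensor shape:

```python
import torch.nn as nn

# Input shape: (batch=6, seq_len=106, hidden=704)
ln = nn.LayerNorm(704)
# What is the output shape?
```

Input: (6, 106, 704) -> Output: (6, 106, 704)

Answer: (6, 106, 704)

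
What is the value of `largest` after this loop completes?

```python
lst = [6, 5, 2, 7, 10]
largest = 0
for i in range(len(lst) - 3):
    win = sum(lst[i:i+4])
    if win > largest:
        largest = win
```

Max sum of 4-element window in [6, 5, 2, 7, 10]
`largest` takes the values: 0 → 20 → 24

Answer: 24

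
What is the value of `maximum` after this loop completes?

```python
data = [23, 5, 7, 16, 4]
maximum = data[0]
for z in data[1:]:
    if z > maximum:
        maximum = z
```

Maximum of [23, 5, 7, 16, 4]
`maximum` takes the values: 23

Answer: 23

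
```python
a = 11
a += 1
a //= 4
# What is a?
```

Trace:
`a = 11` → a = 11
`a += 1` → a = 12
`a //= 4` → a = 3
So a = 3

Answer: 3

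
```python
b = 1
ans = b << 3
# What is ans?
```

Trace:
`b = 1` → b = 1
`ans = b << 3` → ans = 8
So ans = 8

Answer: 8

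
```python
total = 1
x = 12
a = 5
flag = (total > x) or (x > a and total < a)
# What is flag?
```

Trace:
`total = 1` → total = 1
`x = 12` → x = 12
`a = 5` → a = 5
`flag = (total > x) or (x > a and total < a)` → flag = True
So flag = True

Answer: True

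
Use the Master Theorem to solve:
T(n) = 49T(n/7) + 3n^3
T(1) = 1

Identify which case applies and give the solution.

a=49, b=7, f(n)=3n^3. log_7(49) = 2. Since c=3 > 2 and the regularity condition holds (49(n/7)^3 = (49/7^3)n^3 with 49/7^3 < 1), Case 3 applies: T(n) = Θ(f(n)) = O(n^3).

Answer: O(n^3) - Case 3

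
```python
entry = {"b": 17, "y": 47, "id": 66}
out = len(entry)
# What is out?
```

Trace:
`entry = {"b": 17, "y": 47, "id": 66}` → entry = {'b': 17, 'y': 47, 'id': 66}
`out = len(entry)` → out = 3
So out = 3

Answer: 3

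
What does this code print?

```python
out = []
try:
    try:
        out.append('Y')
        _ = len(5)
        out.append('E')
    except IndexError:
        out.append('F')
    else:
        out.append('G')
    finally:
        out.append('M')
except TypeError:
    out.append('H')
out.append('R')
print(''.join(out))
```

Execution trace: 'Y' (try body) → 'M' (finally) → 'H' (outer except TypeError) → 'R' (after the try/except). Output: YMHR

Answer: YMHR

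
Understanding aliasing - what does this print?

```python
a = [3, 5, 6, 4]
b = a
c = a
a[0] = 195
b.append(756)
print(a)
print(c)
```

Key concept: multiple aliases.
Step by step:
`a = [3, 5, 6, 4]` → a = [3, 5, 6, 4]
`b = a` → b = [3, 5, 6, 4] (same object as a)
`c = a` → c = [3, 5, 6, 4] (same object as a, b)
`a[0] = 195` → a = [195, 5, 6, 4] (same object as b, c); b = [195, 5, 6, 4] (same object as a, c); c = [195, 5, 6, 4] (same object as a, b)
`b.append(756)` → a = [195, 5, 6, 4, 756] (same object as b, c); b = [195, 5, 6, 4, 756] (same object as a, c); c = [195, 5, 6, 4, 756] (same object as a, b)
`print(a)` → prints [195, 5, 6, 4, 756]
`print(c)` → prints [195, 5, 6, 4, 756]

Answer:
[195, 5, 6, 4, 756]
[195, 5, 6, 4, 756]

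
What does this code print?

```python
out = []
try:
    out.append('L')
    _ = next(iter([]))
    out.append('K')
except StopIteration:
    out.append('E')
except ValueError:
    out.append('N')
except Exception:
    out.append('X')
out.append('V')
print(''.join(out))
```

Execution trace: 'L' (try body) → 'E' (except StopIteration) → 'V' (after the try/except). Output: LEV

Answer: LEV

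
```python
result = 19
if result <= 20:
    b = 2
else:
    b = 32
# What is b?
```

Trace:
`result = 19` → result = 19
`if result <= 20: ...` → result <= 20 is True → b = 2
So b = 2

Answer: 2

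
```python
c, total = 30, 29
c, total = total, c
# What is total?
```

Trace:
`c, total = 30, 29` → c = 30; total = 29
`c, total = total, c` → c = 29; total = 30
So total = 30

Answer: 30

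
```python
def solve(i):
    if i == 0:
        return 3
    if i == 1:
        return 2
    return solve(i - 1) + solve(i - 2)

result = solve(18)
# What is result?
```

Build up from base cases: solve(0)=3, solve(1)=2, solve(2)=5, solve(3)=7, solve(4)=12, solve(5)=19, solve(6)=31, ..., solve(18)=9959

Answer: 9959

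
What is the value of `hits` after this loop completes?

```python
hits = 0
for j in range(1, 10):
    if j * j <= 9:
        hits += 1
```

Count numbers where j² ≤ 9
`hits` takes the values: 0 → 1 → 2 → 3

Answer: 3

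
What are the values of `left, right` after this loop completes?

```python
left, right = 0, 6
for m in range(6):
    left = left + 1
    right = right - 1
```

left goes 0→6, right goes 6→0
`left, right` takes the values: (0, 6) → (1, 6) → (1, 5) → (2, 5) → (2, 4) → (3, 4) → (3, 3) → (4, 3) → (4, 2) → (5, 2) → (5, 1) → (6, 1) → (6, 0)

Answer: 6, 0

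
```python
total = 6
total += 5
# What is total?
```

Trace:
`total = 6` → total = 6
`total += 5` → total = 11
So total = 11

Answer: 11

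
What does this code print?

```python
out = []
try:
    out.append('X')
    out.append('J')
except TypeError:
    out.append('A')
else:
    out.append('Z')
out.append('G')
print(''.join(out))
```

Execution trace: 'X' (try body) → 'J' (try body, no exception) → 'Z' (else) → 'G' (after the try/except). Output: XJZG

Answer: XJZG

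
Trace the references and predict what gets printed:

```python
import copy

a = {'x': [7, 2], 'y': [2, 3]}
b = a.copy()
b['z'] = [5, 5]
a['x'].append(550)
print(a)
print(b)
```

Key concept: shallow copy of dict with mutable values.
Step by step:
`a = {'x': [7, 2], 'y': [2, 3]}` → a = {'x': [7, 2], 'y': [2, 3]}
`b = a.copy()` → b = {'x': [7, 2], 'y': [2, 3]}
`b['z'] = [5, 5]` → b = {'x': [7, 2], 'y': [2, 3], 'z': [5, 5]}
`a['x'].append(550)` → a = {'x': [7, 2, 550], 'y': [2, 3]}; b = {'x': [7, 2, 550], 'y': [2, 3], 'z': [5, 5]}
`print(a)` → prints {'x': [7, 2, 550], 'y': [2, 3]}
`print(b)` → prints {'x': [7, 2, 550], 'y': [2, 3], 'z': [5, 5]}

Answer:
{'x': [7, 2, 550], 'y': [2, 3]}
{'x': [7, 2, 550], 'y': [2, 3], 'z': [5, 5]}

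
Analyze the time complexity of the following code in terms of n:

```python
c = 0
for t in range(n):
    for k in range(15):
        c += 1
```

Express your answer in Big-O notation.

Each loop level contributes: n × 1. Multiplying the contributions gives O(n).

Answer: O(n)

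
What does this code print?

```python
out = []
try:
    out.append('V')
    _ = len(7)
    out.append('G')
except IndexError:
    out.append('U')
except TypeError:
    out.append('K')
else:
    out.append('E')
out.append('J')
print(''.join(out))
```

Execution trace: 'V' (try body) → 'K' (except TypeError) → 'J' (after the try/except). Output: VKJ

Answer: VKJ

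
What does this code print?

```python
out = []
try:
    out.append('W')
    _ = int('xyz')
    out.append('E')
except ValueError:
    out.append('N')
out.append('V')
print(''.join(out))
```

Execution trace: 'W' (try body) → 'N' (except ValueError) → 'V' (after the try/except). Output: WNV

Answer: WNV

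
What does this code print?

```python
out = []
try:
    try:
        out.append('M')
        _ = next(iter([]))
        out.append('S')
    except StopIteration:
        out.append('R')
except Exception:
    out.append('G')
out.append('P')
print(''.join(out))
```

Execution trace: 'M' (inner try body) → 'R' (inner except StopIteration) → 'P' (after the try/except). Output: MRP

Answer: MRP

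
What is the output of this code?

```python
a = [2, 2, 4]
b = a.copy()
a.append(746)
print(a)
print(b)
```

Key concept: list.copy() creates independent copy.
Step by step:
`a = [2, 2, 4]` → a = [2, 2, 4]
`b = a.copy()` → b = [2, 2, 4]
`a.append(746)` → a = [2, 2, 4, 746]
`print(a)` → prints [2, 2, 4, 746]
`print(b)` → prints [2, 2, 4]

Answer:
[2, 2, 4, 746]
[2, 2, 4]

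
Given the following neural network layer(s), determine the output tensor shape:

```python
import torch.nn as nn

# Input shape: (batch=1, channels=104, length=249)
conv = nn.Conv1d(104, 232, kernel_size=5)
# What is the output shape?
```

Input: (1, 104, 249) -> Output: (1, 232, 245)

Answer: (1, 232, 245)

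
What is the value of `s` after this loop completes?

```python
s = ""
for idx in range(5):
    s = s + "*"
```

Repeat '*' 5 times
`s` takes the values: "" → "*" → "**" → "***" → "****" → "*****"

Answer: "*****"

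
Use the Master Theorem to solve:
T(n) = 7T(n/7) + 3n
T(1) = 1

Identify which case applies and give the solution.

a=7, b=7, f(n)=3n. log_7(7) = 1. Since c=1 = 1, Case 2 applies: T(n) = Θ(n^log_b(a) · log n) = O(n log n).

Answer: O(n log n) - Case 2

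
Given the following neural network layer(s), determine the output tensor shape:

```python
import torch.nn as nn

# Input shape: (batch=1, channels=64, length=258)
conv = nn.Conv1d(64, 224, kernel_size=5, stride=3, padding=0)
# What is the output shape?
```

Input: (1, 64, 258) -> Output: (1, 224, 85)

Answer: (1, 224, 85)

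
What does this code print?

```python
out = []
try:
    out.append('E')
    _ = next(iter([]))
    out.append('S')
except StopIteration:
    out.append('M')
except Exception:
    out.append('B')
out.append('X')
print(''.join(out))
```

Execution trace: 'E' (try body) → 'M' (except StopIteration) → 'X' (after the try/except). Output: EMX

Answer: EMX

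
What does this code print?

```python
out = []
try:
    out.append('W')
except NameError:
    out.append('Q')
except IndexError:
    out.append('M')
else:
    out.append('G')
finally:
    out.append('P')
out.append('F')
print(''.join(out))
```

Execution trace: 'W' (try body, no exception) → 'G' (else) → 'P' (finally) → 'F' (after the try/except). Output: WGPF

Answer: WGPF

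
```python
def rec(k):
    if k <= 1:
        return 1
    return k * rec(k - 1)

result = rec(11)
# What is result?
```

rec(11) = 11 * 10 * 9 * 8 * 7 * 6 * 5 * 4 * 3 * 2 * 1 = 39916800

Answer: 39916800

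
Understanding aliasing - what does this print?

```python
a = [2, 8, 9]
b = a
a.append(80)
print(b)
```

Key concept: basic list aliasing.
Step by step:
`a = [2, 8, 9]` → a = [2, 8, 9]
`b = a` → b = [2, 8, 9] (same object as a)
`a.append(80)` → a = [2, 8, 9, 80] (same object as b); b = [2, 8, 9, 80] (same object as a)
`print(b)` → prints [2, 8, 9, 80]

Answer: [2, 8, 9, 80]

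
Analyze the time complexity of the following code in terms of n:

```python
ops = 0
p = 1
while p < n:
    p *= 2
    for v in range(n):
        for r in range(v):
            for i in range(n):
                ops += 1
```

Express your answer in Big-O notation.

Each loop level contributes: log n × n × n × n. Multiplying the contributions gives O(n^3 log n).

Answer: O(n^3 log n)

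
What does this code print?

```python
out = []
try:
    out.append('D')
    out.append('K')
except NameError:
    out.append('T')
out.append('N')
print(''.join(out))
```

Execution trace: 'D' (try body) → 'K' (try body, no exception) → 'N' (after the try/except). Output: DKN

Answer: DKN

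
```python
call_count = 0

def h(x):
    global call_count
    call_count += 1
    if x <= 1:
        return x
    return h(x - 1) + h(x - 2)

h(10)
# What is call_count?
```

Calls(x) = 1 + Calls(x-1) + Calls(x-2); Calls(0)=Calls(1)=1. For x=10 this gives 177.

Answer: 177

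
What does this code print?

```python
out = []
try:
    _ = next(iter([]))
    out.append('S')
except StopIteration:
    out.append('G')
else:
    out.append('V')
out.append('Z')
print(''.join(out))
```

Execution trace: 'G' (except StopIteration) → 'Z' (after the try/except). Output: GZ

Answer: GZ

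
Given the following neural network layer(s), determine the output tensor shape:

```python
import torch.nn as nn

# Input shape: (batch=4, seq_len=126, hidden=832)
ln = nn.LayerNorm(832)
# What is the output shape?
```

Input: (4, 126, 832) -> Output: (4, 126, 832)

Answer: (4, 126, 832)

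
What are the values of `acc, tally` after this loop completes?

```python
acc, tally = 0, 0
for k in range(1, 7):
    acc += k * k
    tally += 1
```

Sum of squares and count
`acc, tally` takes the values: (0, 0) → (1, 0) → (1, 1) → (5, 1) → (5, 2) → (14, 2) → (14, 3) → (30, 3) → (30, 4) → (55, 4) → (55, 5) → (91, 5) → (91, 6)

Answer: 91, 6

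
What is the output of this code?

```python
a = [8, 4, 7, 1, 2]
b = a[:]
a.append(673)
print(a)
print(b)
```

Key concept: slice [:] creates copy.
Step by step:
`a = [8, 4, 7, 1, 2]` → a = [8, 4, 7, 1, 2]
`b = a[:]` → b = [8, 4, 7, 1, 2]
`a.append(673)` → a = [8, 4, 7, 1, 2, 673]
`print(a)` → prints [8, 4, 7, 1, 2, 673]
`print(b)` → prints [8, 4, 7, 1, 2]

Answer:
[8, 4, 7, 1, 2, 673]
[8, 4, 7, 1, 2]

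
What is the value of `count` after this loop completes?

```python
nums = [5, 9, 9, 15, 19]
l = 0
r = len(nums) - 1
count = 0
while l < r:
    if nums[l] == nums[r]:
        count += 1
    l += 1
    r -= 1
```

Count matching pairs from ends
`count` takes the values: 0

Answer: 0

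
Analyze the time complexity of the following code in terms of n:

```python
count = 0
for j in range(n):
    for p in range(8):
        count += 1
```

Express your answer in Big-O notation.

Each loop level contributes: n × 1. Multiplying the contributions gives O(n).

Answer: O(n)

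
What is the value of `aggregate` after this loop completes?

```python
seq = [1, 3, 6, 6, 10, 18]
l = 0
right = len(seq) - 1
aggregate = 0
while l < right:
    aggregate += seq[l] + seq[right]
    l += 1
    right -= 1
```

Sum of pairs from ends
`aggregate` takes the values: 0 → 19 → 32 → 44

Answer: 44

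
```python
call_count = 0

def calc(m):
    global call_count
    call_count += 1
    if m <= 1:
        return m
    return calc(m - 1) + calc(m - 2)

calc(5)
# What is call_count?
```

Calls(m) = 1 + Calls(m-1) + Calls(m-2); Calls(0)=Calls(1)=1. For m=5 this gives 15.

Answer: 15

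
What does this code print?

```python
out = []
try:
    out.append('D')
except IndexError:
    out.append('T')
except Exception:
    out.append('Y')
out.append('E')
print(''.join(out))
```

Execution trace: 'D' (try body, no exception) → 'E' (after the try/except). Output: DE

Answer: DE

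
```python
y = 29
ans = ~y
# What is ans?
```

Trace:
`y = 29` → y = 29
`ans = ~y` → ans = -30
So ans = -30

Answer: -30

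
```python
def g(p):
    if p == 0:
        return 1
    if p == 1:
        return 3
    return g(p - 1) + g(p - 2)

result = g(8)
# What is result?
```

Build up from base cases: g(0)=1, g(1)=3, g(2)=4, g(3)=7, g(4)=11, g(5)=18, g(6)=29, ..., g(8)=76

Answer: 76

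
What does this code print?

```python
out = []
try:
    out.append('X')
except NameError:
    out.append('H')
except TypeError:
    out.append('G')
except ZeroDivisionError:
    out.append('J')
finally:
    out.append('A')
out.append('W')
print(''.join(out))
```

Execution trace: 'X' (try body, no exception) → 'A' (finally) → 'W' (after the try/except). Output: XAW

Answer: XAW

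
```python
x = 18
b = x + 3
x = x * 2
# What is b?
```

Trace:
`x = 18` → x = 18
`b = x + 3` → b = 21
`x = x * 2` → x = 36
So b = 21

Answer: 21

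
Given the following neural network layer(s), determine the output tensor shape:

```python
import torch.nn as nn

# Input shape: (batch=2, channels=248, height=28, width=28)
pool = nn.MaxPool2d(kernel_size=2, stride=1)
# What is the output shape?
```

Input: (2, 248, 28, 28) -> Output: (2, 248, 27, 27)

Answer: (2, 248, 27, 27)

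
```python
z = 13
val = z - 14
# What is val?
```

Trace:
`z = 13` → z = 13
`val = z - 14` → val = -1
So val = -1

Answer: -1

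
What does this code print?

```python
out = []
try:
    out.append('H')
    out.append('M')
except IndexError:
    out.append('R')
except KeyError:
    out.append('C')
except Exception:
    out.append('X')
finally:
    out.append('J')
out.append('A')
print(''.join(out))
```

Execution trace: 'H' (try body) → 'M' (try body, no exception) → 'J' (finally) → 'A' (after the try/except). Output: HMJA

Answer: HMJA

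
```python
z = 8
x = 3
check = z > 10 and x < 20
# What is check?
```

Trace:
`z = 8` → z = 8
`x = 3` → x = 3
`check = z > 10 and x < 20` → check = False
So check = False

Answer: False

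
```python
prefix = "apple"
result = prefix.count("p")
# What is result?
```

Trace:
`prefix = "apple"` → prefix = 'apple'
`result = prefix.count("p")` → result = 2
So result = 2

Answer: 2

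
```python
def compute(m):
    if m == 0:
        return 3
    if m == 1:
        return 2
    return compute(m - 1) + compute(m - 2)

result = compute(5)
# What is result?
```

Build up from base cases: compute(0)=3, compute(1)=2, compute(2)=5, compute(3)=7, compute(4)=12, compute(5)=19

Answer: 19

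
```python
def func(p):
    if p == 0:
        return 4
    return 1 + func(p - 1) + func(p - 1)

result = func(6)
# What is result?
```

func(p) = 1 + 2·func(p-1), func(0)=4. Closed form: (4+1)·2^6 - 1 = 319.

Answer: 319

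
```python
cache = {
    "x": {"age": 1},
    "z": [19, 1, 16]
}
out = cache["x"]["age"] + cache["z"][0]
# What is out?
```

Trace:
`cache = { ...` → cache = {'x': {'age': 1}, 'z': [19, 1, 16]}
`out = cache["x"]["age"] + cache["z"][0]` → out = 20
So out = 20

Answer: 20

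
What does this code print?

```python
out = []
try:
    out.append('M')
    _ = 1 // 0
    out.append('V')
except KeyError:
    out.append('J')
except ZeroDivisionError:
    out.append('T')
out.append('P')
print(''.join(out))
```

Execution trace: 'M' (try body) → 'T' (except ZeroDivisionError) → 'P' (after the try/except). Output: MTP

Answer: MTP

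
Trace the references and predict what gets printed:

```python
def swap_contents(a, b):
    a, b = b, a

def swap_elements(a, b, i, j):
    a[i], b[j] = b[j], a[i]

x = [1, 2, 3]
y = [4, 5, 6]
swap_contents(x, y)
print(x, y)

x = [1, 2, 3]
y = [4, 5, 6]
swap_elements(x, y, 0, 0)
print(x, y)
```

Key concept: parameter rebinding vs mutation.
Step by step:
`x = [1, 2, 3]` → x = [1, 2, 3]
`y = [4, 5, 6]` → y = [4, 5, 6]
`swap_contents(x, y)` → no visible change to tracked variables
`print(x, y)` → prints [1, 2, 3] [4, 5, 6]
`x = [1, 2, 3]` → x = [1, 2, 3]
`y = [4, 5, 6]` → y = [4, 5, 6]
`swap_elements(x, y, 0, 0)` → x = [4, 2, 3]; y = [1, 5, 6]
`print(x, y)` → prints [4, 2, 3] [1, 5, 6]

Answer:
[1, 2, 3] [4, 5, 6]
[4, 2, 3] [1, 5, 6]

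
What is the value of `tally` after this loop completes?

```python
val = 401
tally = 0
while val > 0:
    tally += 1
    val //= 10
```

Count digits by repeated division by 10
`tally` takes the values: 0 → 1 → 2 → 3

Answer: 3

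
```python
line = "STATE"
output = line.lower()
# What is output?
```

Trace:
`line = "STATE"` → line = 'STATE'
`output = line.lower()` → output = 'state'
So output = 'state'

Answer: 'state'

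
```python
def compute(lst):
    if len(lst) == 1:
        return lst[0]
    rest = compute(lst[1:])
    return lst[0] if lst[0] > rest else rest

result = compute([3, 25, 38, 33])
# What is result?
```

Recursive max over [3, 25, 38, 33] = 38

Answer: 38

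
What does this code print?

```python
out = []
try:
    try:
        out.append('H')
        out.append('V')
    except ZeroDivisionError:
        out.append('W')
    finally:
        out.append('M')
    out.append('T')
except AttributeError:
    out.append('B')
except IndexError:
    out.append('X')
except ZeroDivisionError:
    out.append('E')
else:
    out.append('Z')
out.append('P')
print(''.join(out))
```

Execution trace: 'H' (inner try body) → 'V' (inner try body, no exception) → 'M' (inner finally) → 'T' (try body, no exception) → 'Z' (else) → 'P' (after the try/except). Output: HVMTZP

Answer: HVMTZP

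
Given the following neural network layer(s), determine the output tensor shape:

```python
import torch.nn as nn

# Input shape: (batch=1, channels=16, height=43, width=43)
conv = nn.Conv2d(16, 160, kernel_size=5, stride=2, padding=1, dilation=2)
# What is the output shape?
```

Input: (1, 16, 43, 43) -> Output: (1, 160, 19, 19)

Answer: (1, 160, 19, 19)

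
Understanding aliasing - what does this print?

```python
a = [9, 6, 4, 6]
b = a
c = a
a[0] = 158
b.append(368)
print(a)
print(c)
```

Key concept: multiple aliases.
Step by step:
`a = [9, 6, 4, 6]` → a = [9, 6, 4, 6]
`b = a` → b = [9, 6, 4, 6] (same object as a)
`c = a` → c = [9, 6, 4, 6] (same object as a, b)
`a[0] = 158` → a = [158, 6, 4, 6] (same object as b, c); b = [158, 6, 4, 6] (same object as a, c); c = [158, 6, 4, 6] (same object as a, b)
`b.append(368)` → a = [158, 6, 4, 6, 368] (same object as b, c); b = [158, 6, 4, 6, 368] (same object as a, c); c = [158, 6, 4, 6, 368] (same object as a, b)
`print(a)` → prints [158, 6, 4, 6, 368]
`print(c)` → prints [158, 6, 4, 6, 368]

Answer:
[158, 6, 4, 6, 368]
[158, 6, 4, 6, 368]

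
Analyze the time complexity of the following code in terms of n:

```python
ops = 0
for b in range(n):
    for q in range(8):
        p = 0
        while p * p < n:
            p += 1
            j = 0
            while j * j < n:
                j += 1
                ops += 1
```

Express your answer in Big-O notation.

Each loop level contributes: n × 1 × √n × √n. Multiplying the contributions gives O(n^2).

Answer: O(n^2)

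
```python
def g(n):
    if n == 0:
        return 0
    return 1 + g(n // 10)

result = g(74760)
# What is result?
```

Count of digits of 74760: 5

Answer: 5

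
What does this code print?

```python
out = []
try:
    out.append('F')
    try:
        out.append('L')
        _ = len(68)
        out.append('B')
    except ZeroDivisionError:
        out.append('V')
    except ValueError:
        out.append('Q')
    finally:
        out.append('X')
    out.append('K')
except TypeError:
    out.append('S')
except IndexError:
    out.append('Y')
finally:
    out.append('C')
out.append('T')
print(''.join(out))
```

Execution trace: 'F' (try body) → 'L' (inner try body) → 'X' (inner finally) → 'S' (except TypeError) → 'C' (finally) → 'T' (after the try/except). Output: FLXSCT

Answer: FLXSCT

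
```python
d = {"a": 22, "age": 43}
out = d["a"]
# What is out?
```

Trace:
`d = {"a": 22, "age": 43}` → d = {'a': 22, 'age': 43}
`out = d["a"]` → out = 22
So out = 22

Answer: 22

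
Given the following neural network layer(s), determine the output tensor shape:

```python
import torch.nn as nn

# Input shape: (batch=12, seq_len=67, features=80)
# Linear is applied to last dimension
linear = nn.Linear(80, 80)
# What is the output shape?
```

Input: (12, 67, 80) -> Output: (12, 67, 80)

Answer: (12, 67, 80)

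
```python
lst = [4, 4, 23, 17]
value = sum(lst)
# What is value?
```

Trace:
`lst = [4, 4, 23, 17]` → lst = [4, 4, 23, 17]
`value = sum(lst)` → value = 48
So value = 48

Answer: 48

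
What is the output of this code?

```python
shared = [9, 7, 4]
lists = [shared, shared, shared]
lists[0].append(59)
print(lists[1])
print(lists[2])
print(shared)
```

Key concept: list of same reference.
Step by step:
`shared = [9, 7, 4]` → shared = [9, 7, 4]
`lists = [shared, shared, shared]` → lists = [[9, 7, 4], [9, 7, 4], [9, 7, 4]]
`lists[0].append(59)` → shared = [9, 7, 4, 59]; lists = [[9, 7, 4, 59], [9, 7, 4, 59], [9, 7, 4, 59]]
`print(lists[1])` → prints [9, 7, 4, 59]
`print(lists[2])` → prints [9, 7, 4, 59]
`print(shared)` → prints [9, 7, 4, 59]

Answer:
[9, 7, 4, 59]
[9, 7, 4, 59]
[9, 7, 4, 59]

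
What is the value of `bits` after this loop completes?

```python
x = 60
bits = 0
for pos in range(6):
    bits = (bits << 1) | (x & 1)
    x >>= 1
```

Reverse lowest 6 bits of 60
`bits` takes the values: 0 → 1 → 3 → 7 → 15

Answer: 15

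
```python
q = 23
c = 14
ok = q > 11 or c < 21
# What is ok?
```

Trace:
`q = 23` → q = 23
`c = 14` → c = 14
`ok = q > 11 or c < 21` → ok = True
So ok = True

Answer: True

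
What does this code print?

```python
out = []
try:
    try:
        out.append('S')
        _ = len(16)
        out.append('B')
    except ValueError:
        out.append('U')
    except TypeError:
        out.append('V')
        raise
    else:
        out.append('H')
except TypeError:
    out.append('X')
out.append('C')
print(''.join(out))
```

Execution trace: 'S' (inner try body) → 'V' (inner except TypeError) → 'X' (outer except TypeError) → 'C' (after the try/except). Output: SVXC

Answer: SVXC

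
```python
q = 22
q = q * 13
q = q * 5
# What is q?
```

Trace:
`q = 22` → q = 22
`q = q * 13` → q = 286
`q = q * 5` → q = 1430
So q = 1430

Answer: 1430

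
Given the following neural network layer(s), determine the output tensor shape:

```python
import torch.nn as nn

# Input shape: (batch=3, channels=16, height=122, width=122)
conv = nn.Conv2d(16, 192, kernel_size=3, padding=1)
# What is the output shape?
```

Input: (3, 16, 122, 122) -> Output: (3, 192, 122, 122)

Answer: (3, 192, 122, 122)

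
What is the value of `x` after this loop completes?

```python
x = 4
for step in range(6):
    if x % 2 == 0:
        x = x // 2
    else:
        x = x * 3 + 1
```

Collatz-style transformation from 4
`x` takes the values: 4 → 2 → 1 → 4 → 2 → 1 → 4

Answer: 4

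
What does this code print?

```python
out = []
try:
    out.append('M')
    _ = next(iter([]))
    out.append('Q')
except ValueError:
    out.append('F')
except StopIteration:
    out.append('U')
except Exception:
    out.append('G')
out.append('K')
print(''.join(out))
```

Execution trace: 'M' (try body) → 'U' (except StopIteration) → 'K' (after the try/except). Output: MUK

Answer: MUK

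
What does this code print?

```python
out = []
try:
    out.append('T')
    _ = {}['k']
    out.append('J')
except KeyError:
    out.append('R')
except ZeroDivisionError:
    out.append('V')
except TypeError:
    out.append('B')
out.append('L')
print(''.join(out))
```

Execution trace: 'T' (try body) → 'R' (except KeyError) → 'L' (after the try/except). Output: TRL

Answer: TRL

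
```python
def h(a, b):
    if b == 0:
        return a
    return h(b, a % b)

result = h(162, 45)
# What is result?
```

h(162, 45) -> h(45, 27) -> h(27, 18) -> h(18, 9) -> h(9, 0) -> 9

Answer: 9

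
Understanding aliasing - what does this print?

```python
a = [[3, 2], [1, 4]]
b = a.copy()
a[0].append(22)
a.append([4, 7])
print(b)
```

Key concept: shallow copy with nested lists.
Step by step:
`a = [[3, 2], [1, 4]]` → a = [[3, 2], [1, 4]]
`b = a.copy()` → b = [[3, 2], [1, 4]]
`a[0].append(22)` → a = [[3, 2, 22], [1, 4]]; b = [[3, 2, 22], [1, 4]]
`a.append([4, 7])` → a = [[3, 2, 22], [1, 4], [4, 7]]
`print(b)` → prints [[3, 2, 22], [1, 4]]

Answer: [[3, 2, 22], [1, 4]]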